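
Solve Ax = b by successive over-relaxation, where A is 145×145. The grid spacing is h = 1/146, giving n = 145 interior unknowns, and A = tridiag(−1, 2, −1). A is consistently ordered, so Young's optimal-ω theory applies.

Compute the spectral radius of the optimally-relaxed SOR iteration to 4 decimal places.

ρ_SOR = 0.9579

spectrum of D⁻¹(L+U) = {cos(kπ/146) : 1≤k≤145}; ρ_J = cos(π/146) = 0.9998.
root = sin(π/146) = 0.02152  (since 1−cos² = sin²).
Then 2/(1+√(1−ρ_J²)) = 2/(1+0.02152); ω* = 2/1.02152 = 1.9579.
At ω = 1.9579 every |λ(B_ω)| = ω−1, so ρ_SOR = 0.9579.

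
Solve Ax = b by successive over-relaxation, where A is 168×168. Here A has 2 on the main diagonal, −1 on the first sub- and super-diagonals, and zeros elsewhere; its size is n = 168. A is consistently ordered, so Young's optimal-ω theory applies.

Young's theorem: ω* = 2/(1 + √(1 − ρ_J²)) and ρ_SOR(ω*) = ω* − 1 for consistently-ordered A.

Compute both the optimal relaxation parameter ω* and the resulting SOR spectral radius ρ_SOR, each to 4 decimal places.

[ρ_J] n=168: ρ(B_J) = cos(π/(n+1)) = cos(π/169) = 0.9998.
1 − cos²(π/169) = sin²(π/169) ⇒ √(1−ρ_J²) = sin(π/169) = 0.01859.
Then 2/(1+√(1−ρ_J²)) = 2/(1+0.01859); ω* = 2/1.01859 = 1.9635.
ρ_SOR = ω* − 1 = 1.9635 − 1 = 0.9635.

ω* = 1.9635, ρ_SOR = 0.9635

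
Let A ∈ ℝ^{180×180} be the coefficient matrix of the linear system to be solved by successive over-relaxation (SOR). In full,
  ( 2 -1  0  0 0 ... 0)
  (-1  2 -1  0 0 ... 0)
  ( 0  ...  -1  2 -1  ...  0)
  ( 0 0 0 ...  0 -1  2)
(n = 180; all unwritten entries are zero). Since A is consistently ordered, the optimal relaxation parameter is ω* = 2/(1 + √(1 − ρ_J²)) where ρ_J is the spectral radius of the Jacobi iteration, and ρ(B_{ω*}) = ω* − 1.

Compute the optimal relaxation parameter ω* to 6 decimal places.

ω* = 1.965880

[ρ_J] n=180: ρ(B_J) = cos(π/(n+1)) = cos(π/181) = 0.999849.
√(1−ρ_J²) = |sin(π/181)| = 0.0173560
Young: ω* = 2/(1+√(1−ρ_J²)) = 2/(1+0.0173560) = 2/1.0173560 = 1.965880.
[ρ_SOR] ω* − 1 = 0.965880.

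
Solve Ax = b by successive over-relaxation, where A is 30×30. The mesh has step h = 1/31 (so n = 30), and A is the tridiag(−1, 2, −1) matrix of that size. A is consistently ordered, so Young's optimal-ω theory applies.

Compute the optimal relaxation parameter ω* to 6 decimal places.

[ρ_J] n=30: ρ(B_J) = cos(π/(n+1)) = cos(π/31) = 0.994869.
√(1−ρ_J²) simplifies to sin(π/31) = 0.1011683.
Young: ω* = 2/(1+√(1−ρ_J²)) = 2/(1+0.1011683) = 2/1.1011683 = 1.816253.
ρ(B_{ω*}) = ω*−1 = 0.816253

ω* = 1.816253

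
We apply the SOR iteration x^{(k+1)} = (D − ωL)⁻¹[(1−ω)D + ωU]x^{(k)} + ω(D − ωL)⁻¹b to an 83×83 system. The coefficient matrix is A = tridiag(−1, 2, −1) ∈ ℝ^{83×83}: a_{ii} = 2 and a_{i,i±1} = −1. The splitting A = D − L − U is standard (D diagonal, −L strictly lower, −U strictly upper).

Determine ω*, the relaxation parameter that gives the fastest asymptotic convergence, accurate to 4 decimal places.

[ρ_J] n=83: ρ(B_J) = cos(π/(n+1)) = cos(π/84) = 0.9993.
√(1−ρ_J²) = |sin(π/84)| = 0.03739
ω* = 2 / (1 + 0.03739) = 2 / 1.03739 ≈ 1.9279.
ρ_SOR = ω* − 1 = 1.9279 − 1 = 0.9279.

ω* = 1.9279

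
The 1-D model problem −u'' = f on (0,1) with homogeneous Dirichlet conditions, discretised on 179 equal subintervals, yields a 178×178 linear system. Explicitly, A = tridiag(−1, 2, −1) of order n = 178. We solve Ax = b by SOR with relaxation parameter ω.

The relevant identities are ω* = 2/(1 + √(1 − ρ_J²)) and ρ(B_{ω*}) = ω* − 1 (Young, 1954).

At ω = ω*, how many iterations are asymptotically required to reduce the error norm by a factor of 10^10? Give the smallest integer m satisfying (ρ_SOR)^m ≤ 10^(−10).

[ρ_J] n=178: ρ(B_J) = cos(π/(n+1)) = cos(π/179) = 0.9998460.
√(1−ρ_J²) simplifies to sin(π/179) = 0.0175499.
Young: ω* = 2/(1+√(1−ρ_J²)) = 2/(1+0.0175499) = 2/1.0175499 = 1.9655056.
ρ_SOR = ω* − 1 = 1.9655056 − 1 = 0.9655056.
(0.9655056)^m ≤ 10^{−10}  ⇒  m·ln(0.9655056) ≤ −10·ln10  ⇒  m ≥ 655.945  ⇒  m = 656

m = 656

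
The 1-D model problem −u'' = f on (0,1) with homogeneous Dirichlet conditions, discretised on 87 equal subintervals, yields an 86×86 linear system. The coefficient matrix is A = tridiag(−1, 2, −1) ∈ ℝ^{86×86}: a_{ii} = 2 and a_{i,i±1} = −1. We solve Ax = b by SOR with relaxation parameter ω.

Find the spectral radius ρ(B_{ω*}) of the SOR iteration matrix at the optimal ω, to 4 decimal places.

ρ_J = max_k |cos(kπ/87)| = cos(π/87) = 0.9993
root = sin(π/87) = 0.03610  (since 1−cos² = sin²).
So ω* = 2/1.03610 = 1.9303 (Young).
Hence ρ(B_{ω*}) = 1.9303 − 1 = 0.9303.

ρ_SOR = 0.9303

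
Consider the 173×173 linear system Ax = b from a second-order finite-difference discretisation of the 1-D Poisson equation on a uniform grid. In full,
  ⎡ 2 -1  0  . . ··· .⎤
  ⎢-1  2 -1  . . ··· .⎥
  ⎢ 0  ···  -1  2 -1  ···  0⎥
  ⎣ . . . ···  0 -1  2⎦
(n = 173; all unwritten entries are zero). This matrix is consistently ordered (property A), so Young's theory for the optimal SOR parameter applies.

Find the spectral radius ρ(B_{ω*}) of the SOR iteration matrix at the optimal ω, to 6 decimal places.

ρ_SOR = 0.964532

n=173: λ(B_J) = 1 − λ(A)/2 = cos(kπ/174); k=1 gives ρ_J = 0.999837.
root = sin(π/174) = 0.0180541  (since 1−cos² = sin²).
ω* = 2 / (1 + 0.0180541) = 2 / 1.0180541 ≈ 1.964532.
[ρ_SOR] ω* − 1 = 0.964532.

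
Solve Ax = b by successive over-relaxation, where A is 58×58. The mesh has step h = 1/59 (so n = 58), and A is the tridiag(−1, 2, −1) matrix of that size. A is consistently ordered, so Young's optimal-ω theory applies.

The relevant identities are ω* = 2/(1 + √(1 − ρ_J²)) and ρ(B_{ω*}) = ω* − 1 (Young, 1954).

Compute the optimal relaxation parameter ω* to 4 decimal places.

ω* = 1.8989

½·tridiag(1,0,1) at n=58: λ_k = cos(kπ/59); max |λ| at k=1 ⇒ ρ_J = cos(π/59) ≈ 0.9986.
1 − cos²(π/59) = sin²(π/59) ⇒ √(1−ρ_J²) = sin(π/59) = 0.05322.
So ω* = 2/1.05322 = 1.8989 (Young).
and ρ(B_{ω*}) = 1.8989 − 1 = 0.8989.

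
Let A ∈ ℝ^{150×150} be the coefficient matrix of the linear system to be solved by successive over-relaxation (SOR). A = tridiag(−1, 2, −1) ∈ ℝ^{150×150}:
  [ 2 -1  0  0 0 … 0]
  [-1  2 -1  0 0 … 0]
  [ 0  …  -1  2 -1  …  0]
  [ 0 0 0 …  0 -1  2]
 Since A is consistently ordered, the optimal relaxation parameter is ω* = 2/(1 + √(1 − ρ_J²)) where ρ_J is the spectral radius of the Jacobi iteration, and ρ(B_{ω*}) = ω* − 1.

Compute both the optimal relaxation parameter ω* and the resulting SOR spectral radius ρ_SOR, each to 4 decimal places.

B_J for the 150×150 system has eigenvalues cos(kπ/151); ρ_J = cos(π/151) = 0.9998.
root = sin(π/151) = 0.02080  (since 1−cos² = sin²).
ω* = 2/(1+0.02080) = 1.9592
ρ(B_{ω*}) = ω*−1 = 0.9592

ω* = 1.9592, ρ_SOR = 0.9592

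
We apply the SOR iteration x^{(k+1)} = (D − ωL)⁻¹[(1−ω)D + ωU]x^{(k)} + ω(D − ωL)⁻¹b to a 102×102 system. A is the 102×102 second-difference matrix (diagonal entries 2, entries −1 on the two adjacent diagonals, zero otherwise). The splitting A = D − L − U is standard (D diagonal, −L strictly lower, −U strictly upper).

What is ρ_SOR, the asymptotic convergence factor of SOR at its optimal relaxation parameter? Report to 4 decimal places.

ρ_SOR = 0.9408

½·tridiag(1,0,1) at n=102: λ_k = cos(kπ/103); max |λ| at k=1 ⇒ ρ_J = cos(π/103) ≈ 0.9995.
1 − cos²(π/103) = sin²(π/103) ⇒ √(1−ρ_J²) = sin(π/103) = 0.03050.
So ω* = 2/1.03050 = 1.9408 (Young).
Hence ρ(B_{ω*}) = 1.9408 − 1 = 0.9408.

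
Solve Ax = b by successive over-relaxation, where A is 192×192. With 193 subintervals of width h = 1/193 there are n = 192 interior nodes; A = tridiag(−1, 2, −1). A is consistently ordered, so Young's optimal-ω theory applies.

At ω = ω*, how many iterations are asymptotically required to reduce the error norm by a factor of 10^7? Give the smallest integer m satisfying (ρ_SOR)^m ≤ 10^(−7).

m = 496

spectrum of D⁻¹(L+U) = {cos(kπ/193) : 1≤k≤192}; ρ_J = cos(π/193) = 0.9998675.
√(1−ρ_J²) simplifies to sin(π/193) = 0.0162770.
Then 2/(1+√(1−ρ_J²)) = 2/(1+0.0162770); ω* = 2/1.0162770 = 1.9679674.
At ω = 1.9679674 every |λ(B_ω)| = ω−1, so ρ_SOR = 0.9679674.
(0.9679674)^m ≤ 10^{−7}  ⇒  m·ln(0.9679674) ≤ −7·ln10  ⇒  m ≥ 495.075  ⇒  m = 496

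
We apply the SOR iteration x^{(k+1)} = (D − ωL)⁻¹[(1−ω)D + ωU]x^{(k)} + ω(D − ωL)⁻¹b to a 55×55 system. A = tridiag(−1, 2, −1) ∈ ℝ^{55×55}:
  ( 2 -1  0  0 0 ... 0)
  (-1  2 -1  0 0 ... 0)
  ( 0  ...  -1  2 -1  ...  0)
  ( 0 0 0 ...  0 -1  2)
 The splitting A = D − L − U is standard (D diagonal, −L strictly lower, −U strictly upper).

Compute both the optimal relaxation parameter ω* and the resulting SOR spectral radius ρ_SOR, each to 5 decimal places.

n=55: λ(B_J) = 1 − λ(A)/2 = cos(kπ/56); k=1 gives ρ_J = 0.99843.
√(1−ρ_J²) simplifies to sin(π/56) = 0.056070.
ω* = 2/(1+0.056070) = 1.89381
[ρ_SOR] ω* − 1 = 0.89381.

ω* = 1.89381, ρ_SOR = 0.89381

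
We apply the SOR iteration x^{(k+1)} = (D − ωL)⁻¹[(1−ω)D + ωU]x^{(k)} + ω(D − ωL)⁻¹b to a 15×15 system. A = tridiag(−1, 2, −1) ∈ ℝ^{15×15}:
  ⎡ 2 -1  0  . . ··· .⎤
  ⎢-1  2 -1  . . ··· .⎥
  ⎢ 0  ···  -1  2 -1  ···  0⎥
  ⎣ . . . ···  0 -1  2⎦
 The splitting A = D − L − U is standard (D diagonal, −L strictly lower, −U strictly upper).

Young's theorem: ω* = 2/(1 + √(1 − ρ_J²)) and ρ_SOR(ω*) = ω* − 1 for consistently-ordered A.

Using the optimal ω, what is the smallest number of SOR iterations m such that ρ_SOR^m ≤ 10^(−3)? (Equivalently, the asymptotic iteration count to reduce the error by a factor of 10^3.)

m = 18

ρ_J = max_k |cos(kπ/16)| = cos(π/16) = 0.9807853
1 − cos²(π/16) = sin²(π/16) ⇒ √(1−ρ_J²) = sin(π/16) = 0.1950903.
ω* = 2 / (1 + 0.1950903) = 2 / 1.1950903 ≈ 1.6735137.
ρ_SOR = ω* − 1 ≈ 0.6735137.
3·ln10 = 6.90776; −ln(0.6735137) = 0.395247; m = ⌈6.90776/0.395247⌉ = ⌈17.477⌉ = 18.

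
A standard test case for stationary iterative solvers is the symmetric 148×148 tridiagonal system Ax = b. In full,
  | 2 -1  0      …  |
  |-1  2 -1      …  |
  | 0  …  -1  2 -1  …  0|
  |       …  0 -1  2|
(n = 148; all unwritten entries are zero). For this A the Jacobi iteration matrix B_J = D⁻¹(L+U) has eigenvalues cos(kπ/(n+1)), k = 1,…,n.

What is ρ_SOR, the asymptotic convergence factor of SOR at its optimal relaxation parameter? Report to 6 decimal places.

½·tridiag(1,0,1) at n=148: λ_k = cos(kπ/149); max |λ| at k=1 ⇒ ρ_J = cos(π/149) ≈ 0.999778.
√(1 − cos²(π/149)) = sin(π/149) ≈ 0.0210830.
Young: ω* = 2/(1+√(1−ρ_J²)) = 2/(1+0.0210830) = 2/1.0210830 = 1.958705.
Hence ρ(B_{ω*}) = 1.958705 − 1 = 0.958705.

ρ_SOR = 0.958705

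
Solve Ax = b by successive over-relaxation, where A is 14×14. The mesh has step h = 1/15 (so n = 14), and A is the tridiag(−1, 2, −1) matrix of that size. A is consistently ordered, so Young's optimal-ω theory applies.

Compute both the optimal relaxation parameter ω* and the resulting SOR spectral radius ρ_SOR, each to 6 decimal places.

ω* = 1.655750, ρ_SOR = 0.655750

ρ_J = max_k |cos(kπ/15)| = cos(π/15) = 0.978148
root = sin(π/15) = 0.2079117  (since 1−cos² = sin²).
ω* = 2 / (1 + 0.2079117) = 2 / 1.2079117 ≈ 1.655750.
Hence ρ(B_{ω*}) = 1.655750 − 1 = 0.655750.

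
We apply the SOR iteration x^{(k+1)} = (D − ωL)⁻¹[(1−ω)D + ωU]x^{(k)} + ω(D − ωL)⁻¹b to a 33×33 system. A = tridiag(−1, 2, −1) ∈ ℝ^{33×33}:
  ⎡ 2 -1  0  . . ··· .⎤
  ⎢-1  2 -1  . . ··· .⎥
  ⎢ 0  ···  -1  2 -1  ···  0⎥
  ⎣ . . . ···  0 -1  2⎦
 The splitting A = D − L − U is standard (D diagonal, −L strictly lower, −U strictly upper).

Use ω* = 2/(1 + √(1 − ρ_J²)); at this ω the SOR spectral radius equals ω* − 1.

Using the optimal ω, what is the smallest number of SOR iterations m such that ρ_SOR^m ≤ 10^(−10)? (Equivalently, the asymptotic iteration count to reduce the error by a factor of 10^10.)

B_J for the 33×33 system has eigenvalues cos(kπ/34); ρ_J = cos(π/34) = 0.9957342.
root = sin(π/34) = 0.0922684  (since 1−cos² = sin²).
ω* = 2/(1+0.0922684) = 1.8310518
[ρ_SOR] ω* − 1 = 0.8310518.
m ≥ 10·ln10 / (−ln 0.8310518) = 124.422; smallest integer m = 125.

m = 125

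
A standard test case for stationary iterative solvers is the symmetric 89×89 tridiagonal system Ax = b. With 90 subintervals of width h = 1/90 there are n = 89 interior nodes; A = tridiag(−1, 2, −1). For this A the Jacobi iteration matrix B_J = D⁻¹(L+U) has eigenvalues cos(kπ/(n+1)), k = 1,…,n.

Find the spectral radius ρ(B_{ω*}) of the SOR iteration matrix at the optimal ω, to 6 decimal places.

ρ_SOR = 0.932555

ρ_J = max_k |cos(kπ/90)| = cos(π/90) = 0.999391
1 − cos²(π/90) = sin²(π/90) ⇒ √(1−ρ_J²) = sin(π/90) = 0.0348995.
ω* = 2/(1+0.0348995) = 1.932555
At ω = 1.932555 every |λ(B_ω)| = ω−1, so ρ_SOR = 0.932555.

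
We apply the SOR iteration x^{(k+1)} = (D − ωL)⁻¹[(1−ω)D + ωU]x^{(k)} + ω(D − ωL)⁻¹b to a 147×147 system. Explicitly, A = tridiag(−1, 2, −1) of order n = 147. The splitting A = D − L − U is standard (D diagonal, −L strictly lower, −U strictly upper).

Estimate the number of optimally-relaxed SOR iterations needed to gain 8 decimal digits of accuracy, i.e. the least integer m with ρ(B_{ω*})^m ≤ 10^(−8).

m = 434

With n=147, ρ(Jacobi) = cos(π/148) = 0.9997747.
√(1 − cos²(π/148)) = sin(π/148) ≈ 0.0212254.
ω* = 2/(1+0.0212254) = 1.9584315
ρ(B_{ω*}) = ω*−1 = 0.9584315
For 8 digits: m = 8·ln10 / (−ln 0.9584315) = 18.4207/0.0424572 = 433.865; round up → m = 434.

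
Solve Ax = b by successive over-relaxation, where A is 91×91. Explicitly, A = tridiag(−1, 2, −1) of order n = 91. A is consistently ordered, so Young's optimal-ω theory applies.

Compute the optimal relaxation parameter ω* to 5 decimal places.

ω* = 1.93397

B_J for the 91×91 system has eigenvalues cos(kπ/92); ρ_J = cos(π/92) = 0.99942.
1 − cos²(π/92) = sin²(π/92) ⇒ √(1−ρ_J²) = sin(π/92) = 0.034141.
Then 2/(1+√(1−ρ_J²)) = 2/(1+0.034141); ω* = 2/1.034141 = 1.93397.
ρ_SOR = ω* − 1 ≈ 0.93397.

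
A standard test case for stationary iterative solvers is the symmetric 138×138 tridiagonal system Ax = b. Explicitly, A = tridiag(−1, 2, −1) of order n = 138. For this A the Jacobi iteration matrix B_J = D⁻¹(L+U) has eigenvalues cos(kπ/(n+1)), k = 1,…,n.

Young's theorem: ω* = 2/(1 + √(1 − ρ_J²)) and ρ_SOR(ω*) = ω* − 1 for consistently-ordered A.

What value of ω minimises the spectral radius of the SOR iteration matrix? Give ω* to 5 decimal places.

n=138: λ(B_J) = 1 − λ(A)/2 = cos(kπ/139); k=1 gives ρ_J = 0.99974.
1 − cos²(π/139) = sin²(π/139) ⇒ √(1−ρ_J²) = sin(π/139) = 0.022599.
Young: ω* = 2/(1+√(1−ρ_J²)) = 2/(1+0.022599) = 2/1.022599 = 1.95580.
ρ(B_{ω*}) = ω*−1 = 0.95580

ω* = 1.95580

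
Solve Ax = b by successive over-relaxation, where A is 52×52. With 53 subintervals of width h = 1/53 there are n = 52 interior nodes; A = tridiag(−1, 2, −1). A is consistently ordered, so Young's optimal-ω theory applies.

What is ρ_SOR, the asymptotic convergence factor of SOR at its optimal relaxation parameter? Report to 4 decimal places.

spectrum of D⁻¹(L+U) = {cos(kπ/53) : 1≤k≤52}; ρ_J = cos(π/53) = 0.9982.
√(1 − cos²(π/53)) = sin(π/53) ≈ 0.05924.
ω* = 2 / (1 + 0.05924) = 2 / 1.05924 ≈ 1.8881.
ρ_SOR = ω* − 1 ≈ 0.8881.

ρ_SOR = 0.8881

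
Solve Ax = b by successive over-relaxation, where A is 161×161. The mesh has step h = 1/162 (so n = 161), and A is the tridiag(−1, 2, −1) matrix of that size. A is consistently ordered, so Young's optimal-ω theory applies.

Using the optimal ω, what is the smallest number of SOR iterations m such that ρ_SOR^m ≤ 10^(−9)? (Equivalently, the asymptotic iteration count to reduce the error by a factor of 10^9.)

m = 535

With n=161, ρ(Jacobi) = cos(π/162) = 0.9998120.
√(1−ρ_J²) simplifies to sin(π/162) = 0.0193913.
ω* = 2/(1 + 0.0193913) = 2/1.0193913 = 1.9619551.
ρ_SOR = ω* − 1 = 1.9619551 − 1 = 0.9619551.
(0.9619551)^m ≤ 10^{−9}  ⇒  m·ln(0.9619551) ≤ −9·ln10  ⇒  m ≥ 534.278  ⇒  m = 535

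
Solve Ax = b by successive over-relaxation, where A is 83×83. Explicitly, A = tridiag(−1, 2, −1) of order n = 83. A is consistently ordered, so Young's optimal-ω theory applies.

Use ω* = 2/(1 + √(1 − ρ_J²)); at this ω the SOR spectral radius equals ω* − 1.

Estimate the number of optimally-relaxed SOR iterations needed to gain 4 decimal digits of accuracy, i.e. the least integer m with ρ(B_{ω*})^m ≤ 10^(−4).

m = 124

n=83: λ(B_J) = 1 − λ(A)/2 = cos(kπ/84); k=1 gives ρ_J = 0.9993007.
√(1 − cos²(π/84)) = sin(π/84) ≈ 0.0373912.
ω* = 2/(1 + 0.0373912) = 2/1.0373912 = 1.9279130.
[ρ_SOR] ω* − 1 = 0.9279130.
ρ_SOR^m ≤ 10^(−4) ⇔ m ≥ 4·ln10/(−ln 0.9279130) = 9.21034/0.0748173 = 123.104; m = ⌈123.104⌉ = 124.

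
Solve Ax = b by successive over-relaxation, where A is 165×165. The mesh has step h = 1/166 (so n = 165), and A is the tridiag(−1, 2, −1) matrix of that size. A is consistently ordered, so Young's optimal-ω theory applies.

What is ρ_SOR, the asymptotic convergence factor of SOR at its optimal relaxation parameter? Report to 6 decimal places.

n=165: λ(B_J) = 1 − λ(A)/2 = cos(kπ/166); k=1 gives ρ_J = 0.999821.
root = sin(π/166) = 0.0189241  (since 1−cos² = sin²).
ω* = 2 / (1 + 0.0189241) = 2 / 1.0189241 ≈ 1.962855.
ρ_SOR = ω* − 1 ≈ 0.962855.

ρ_SOR = 0.962855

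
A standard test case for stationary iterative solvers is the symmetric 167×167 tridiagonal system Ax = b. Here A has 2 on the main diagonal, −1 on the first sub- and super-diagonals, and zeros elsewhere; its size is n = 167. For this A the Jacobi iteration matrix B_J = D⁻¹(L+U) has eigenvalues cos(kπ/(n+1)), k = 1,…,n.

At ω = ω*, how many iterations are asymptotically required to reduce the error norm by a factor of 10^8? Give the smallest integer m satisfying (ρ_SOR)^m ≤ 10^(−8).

m = 493

With n=167, ρ(Jacobi) = cos(π/168) = 0.9998252.
√(1−ρ_J²) = |sin(π/168)| = 0.0186989
Then 2/(1+√(1−ρ_J²)) = 2/(1+0.0186989); ω* = 2/1.0186989 = 1.9632887.
At ω = 1.9632887 every |λ(B_ω)| = ω−1, so ρ_SOR = 0.9632887.
8·ln10 = 18.4207; −ln(0.9632887) = 0.0374021; m = ⌈18.4207/0.0374021⌉ = ⌈492.504⌉ = 493.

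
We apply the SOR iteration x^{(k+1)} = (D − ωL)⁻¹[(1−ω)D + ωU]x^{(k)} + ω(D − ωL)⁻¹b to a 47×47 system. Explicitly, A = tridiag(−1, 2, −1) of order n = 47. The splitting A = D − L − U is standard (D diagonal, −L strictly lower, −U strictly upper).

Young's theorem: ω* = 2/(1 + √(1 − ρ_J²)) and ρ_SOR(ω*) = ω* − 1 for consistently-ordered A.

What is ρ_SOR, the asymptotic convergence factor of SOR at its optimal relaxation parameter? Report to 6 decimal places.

n=47: λ(B_J) = 1 − λ(A)/2 = cos(kπ/48); k=1 gives ρ_J = 0.997859.
root = sin(π/48) = 0.0654031  (since 1−cos² = sin²).
So ω* = 2/1.0654031 = 1.877224 (Young).
ρ_SOR = ω* − 1 ≈ 0.877224.

ρ_SOR = 0.877224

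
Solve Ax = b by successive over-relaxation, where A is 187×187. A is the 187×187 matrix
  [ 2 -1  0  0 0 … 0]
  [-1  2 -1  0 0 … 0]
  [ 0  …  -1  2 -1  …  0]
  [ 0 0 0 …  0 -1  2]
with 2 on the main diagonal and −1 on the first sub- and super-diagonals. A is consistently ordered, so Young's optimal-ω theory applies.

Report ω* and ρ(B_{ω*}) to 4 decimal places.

ω* = 1.9671, ρ_SOR = 0.9671

ρ_J = max_k |cos(kπ/188)| = cos(π/188) = 0.9999
1 − cos²(π/188) = sin²(π/188) ⇒ √(1−ρ_J²) = sin(π/188) = 0.01671.
So ω* = 2/1.01671 = 1.9671 (Young).
[ρ_SOR] ω* − 1 = 0.9671.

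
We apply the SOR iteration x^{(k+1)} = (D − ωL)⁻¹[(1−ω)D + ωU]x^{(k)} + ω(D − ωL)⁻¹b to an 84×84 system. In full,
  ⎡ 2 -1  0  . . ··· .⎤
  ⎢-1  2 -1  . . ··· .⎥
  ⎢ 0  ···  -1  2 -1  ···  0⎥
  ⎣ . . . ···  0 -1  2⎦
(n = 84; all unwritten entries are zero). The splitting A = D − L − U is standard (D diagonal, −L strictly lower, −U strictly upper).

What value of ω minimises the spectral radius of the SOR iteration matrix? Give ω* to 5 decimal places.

ω* = 1.92873

½·tridiag(1,0,1) at n=84: λ_k = cos(kπ/85); max |λ| at k=1 ⇒ ρ_J = cos(π/85) ≈ 0.99932.
1 − cos²(π/85) = sin²(π/85) ⇒ √(1−ρ_J²) = sin(π/85) = 0.036951.
ω* = 2/(1+0.036951) = 1.92873
ρ_SOR = ω* − 1 = 1.92873 − 1 = 0.92873.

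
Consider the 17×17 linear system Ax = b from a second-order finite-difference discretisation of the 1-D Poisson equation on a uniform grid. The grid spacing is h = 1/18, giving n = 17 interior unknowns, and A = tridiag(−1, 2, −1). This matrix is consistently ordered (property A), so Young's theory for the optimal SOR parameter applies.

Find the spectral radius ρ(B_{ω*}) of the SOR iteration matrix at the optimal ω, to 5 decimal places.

½·tridiag(1,0,1) at n=17: λ_k = cos(kπ/18); max |λ| at k=1 ⇒ ρ_J = cos(π/18) ≈ 0.98481.
root = sin(π/18) = 0.173648  (since 1−cos² = sin²).
ω* = 2 / (1 + 0.173648) = 2 / 1.173648 ≈ 1.70409.
ρ_SOR = ω* − 1 ≈ 0.70409.

ρ_SOR = 0.70409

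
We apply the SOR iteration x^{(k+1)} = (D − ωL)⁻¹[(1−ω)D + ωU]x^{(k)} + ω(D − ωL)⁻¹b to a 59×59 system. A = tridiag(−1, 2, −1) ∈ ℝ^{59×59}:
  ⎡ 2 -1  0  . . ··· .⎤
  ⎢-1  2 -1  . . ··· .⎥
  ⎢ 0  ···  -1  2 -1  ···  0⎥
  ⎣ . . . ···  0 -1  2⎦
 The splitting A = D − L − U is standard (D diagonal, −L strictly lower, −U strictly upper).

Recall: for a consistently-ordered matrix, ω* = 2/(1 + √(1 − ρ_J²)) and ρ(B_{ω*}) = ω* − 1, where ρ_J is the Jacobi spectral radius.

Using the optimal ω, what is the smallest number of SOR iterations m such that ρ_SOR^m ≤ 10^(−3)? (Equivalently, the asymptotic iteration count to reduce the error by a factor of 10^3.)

m = 66

n=59: λ(B_J) = 1 − λ(A)/2 = cos(kπ/60); k=1 gives ρ_J = 0.9986295.
root = sin(π/60) = 0.0523360  (since 1−cos² = sin²).
ω* = 2/(1+0.0523360) = 1.9005337
ρ(B_{ω*}) = ω*−1 = 0.9005337
m ≥ 3·ln10 / (−ln 0.9005337) = 65.934; smallest integer m = 66.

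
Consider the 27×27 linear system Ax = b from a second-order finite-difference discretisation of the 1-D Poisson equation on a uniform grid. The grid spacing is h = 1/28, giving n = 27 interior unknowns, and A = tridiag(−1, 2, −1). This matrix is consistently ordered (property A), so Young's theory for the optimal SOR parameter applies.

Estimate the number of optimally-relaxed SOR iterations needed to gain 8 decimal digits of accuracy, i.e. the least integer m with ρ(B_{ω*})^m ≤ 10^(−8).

m = 82

½·tridiag(1,0,1) at n=27: λ_k = cos(kπ/28); max |λ| at k=1 ⇒ ρ_J = cos(π/28) ≈ 0.9937122.
root = sin(π/28) = 0.1119645  (since 1−cos² = sin²).
Young: ω* = 2/(1+√(1−ρ_J²)) = 2/(1+0.1119645) = 2/1.1119645 = 1.7986186.
ρ(B_{ω*}) = ω*−1 = 0.7986186
Need (0.7986186)^m ≤ 10^(−8): m ≥ 8·ln10/|ln 0.7986186| = 18.4207/0.224872 = 81.916 ⇒ m = 82.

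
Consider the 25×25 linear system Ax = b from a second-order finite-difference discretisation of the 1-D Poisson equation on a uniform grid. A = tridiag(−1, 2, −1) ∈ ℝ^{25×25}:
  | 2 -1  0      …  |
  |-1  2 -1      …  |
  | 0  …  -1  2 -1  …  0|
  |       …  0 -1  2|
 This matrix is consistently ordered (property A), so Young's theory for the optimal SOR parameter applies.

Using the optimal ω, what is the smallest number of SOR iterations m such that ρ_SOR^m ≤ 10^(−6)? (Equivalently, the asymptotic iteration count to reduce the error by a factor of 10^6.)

With n=25, ρ(Jacobi) = cos(π/26) = 0.9927089.
√(1−ρ_J²) simplifies to sin(π/26) = 0.1205367.
ω* = 2/(1+0.1205367) = 1.7848590
ρ_SOR = ω* − 1 ≈ 0.7848590.
ρ_SOR^m ≤ 10^(−6) ⇔ m ≥ 6·ln10/(−ln 0.7848590) = 13.8155/0.242251 = 57.030; m = ⌈57.030⌉ = 58.

m = 58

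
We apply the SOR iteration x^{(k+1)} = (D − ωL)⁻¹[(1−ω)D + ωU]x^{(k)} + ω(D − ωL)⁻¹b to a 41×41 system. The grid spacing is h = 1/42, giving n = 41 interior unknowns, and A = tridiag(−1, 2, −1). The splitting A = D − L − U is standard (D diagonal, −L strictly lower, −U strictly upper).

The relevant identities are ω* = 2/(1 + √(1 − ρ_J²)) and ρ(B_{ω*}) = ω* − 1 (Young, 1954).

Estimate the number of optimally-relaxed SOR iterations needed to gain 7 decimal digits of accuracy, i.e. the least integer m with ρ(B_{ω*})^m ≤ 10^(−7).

m = 108

n=41: λ(B_J) = 1 − λ(A)/2 = cos(kπ/42); k=1 gives ρ_J = 0.9972038.
√(1−ρ_J²) = |sin(π/42)| = 0.0747301
ω* = 2/(1+0.0747301) = 1.8609323
At ω = 1.8609323 every |λ(B_ω)| = ω−1, so ρ_SOR = 0.8609323.
ρ_SOR^m ≤ 10^(−7) ⇔ m ≥ 7·ln10/(−ln 0.8609323) = 16.1181/0.149739 = 107.641; m = ⌈107.641⌉ = 108.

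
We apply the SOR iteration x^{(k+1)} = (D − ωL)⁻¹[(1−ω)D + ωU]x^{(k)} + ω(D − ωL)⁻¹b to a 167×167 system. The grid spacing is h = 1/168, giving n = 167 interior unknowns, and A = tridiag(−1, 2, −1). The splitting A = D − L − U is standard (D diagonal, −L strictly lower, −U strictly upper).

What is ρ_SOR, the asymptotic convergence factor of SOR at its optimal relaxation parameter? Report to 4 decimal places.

ρ_SOR = 0.9633

n=167: λ(B_J) = 1 − λ(A)/2 = cos(kπ/168); k=1 gives ρ_J = 0.9998.
1 − cos²(π/168) = sin²(π/168) ⇒ √(1−ρ_J²) = sin(π/168) = 0.01870.
[ω*] 2 ÷ (1 + 0.01870) = 2 ÷ 1.01870 = 1.9633.
Hence ρ(B_{ω*}) = 1.9633 − 1 = 0.9633.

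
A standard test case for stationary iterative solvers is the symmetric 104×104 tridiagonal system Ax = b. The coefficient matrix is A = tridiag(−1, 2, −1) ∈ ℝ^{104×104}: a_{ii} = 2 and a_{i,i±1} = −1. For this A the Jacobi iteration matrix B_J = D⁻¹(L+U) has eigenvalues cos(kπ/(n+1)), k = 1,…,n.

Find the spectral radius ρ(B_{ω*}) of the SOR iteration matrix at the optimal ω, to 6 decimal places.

ρ_SOR = 0.941907

spectrum of D⁻¹(L+U) = {cos(kπ/105) : 1≤k≤104}; ρ_J = cos(π/105) = 0.999552.
1 − cos²(π/105) = sin²(π/105) ⇒ √(1−ρ_J²) = sin(π/105) = 0.0299155.
[ω*] 2 ÷ (1 + 0.0299155) = 2 ÷ 1.0299155 = 1.941907.
and ρ(B_{ω*}) = 1.941907 − 1 = 0.941907.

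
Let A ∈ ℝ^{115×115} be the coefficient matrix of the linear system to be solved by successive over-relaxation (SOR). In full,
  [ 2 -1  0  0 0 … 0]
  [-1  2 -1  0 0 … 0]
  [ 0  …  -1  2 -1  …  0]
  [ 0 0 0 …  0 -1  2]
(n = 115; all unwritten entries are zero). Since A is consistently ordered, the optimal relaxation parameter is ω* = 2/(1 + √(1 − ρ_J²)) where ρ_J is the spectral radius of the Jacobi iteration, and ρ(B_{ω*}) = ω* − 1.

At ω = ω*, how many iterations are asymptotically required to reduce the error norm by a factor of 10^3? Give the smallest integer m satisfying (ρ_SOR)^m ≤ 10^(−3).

m = 128

With n=115, ρ(Jacobi) = cos(π/116) = 0.9996333.
√(1 − cos²(π/116)) = sin(π/116) ≈ 0.0270794.
[ω*] 2 ÷ (1 + 0.0270794) = 2 ÷ 1.0270794 = 1.9472691.
and ρ(B_{ω*}) = 1.9472691 − 1 = 0.9472691.
Need (0.9472691)^m ≤ 10^(−3): m ≥ 3·ln10/|ln 0.9472691| = 6.90776/0.0541721 = 127.515 ⇒ m = 128.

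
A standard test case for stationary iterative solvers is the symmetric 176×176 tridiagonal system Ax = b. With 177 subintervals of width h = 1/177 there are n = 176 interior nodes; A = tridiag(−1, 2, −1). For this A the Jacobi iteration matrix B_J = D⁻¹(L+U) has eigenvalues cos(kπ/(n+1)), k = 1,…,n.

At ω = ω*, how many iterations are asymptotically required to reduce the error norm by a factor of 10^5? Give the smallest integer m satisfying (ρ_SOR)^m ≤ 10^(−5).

spectrum of D⁻¹(L+U) = {cos(kπ/177) : 1≤k≤176}; ρ_J = cos(π/177) = 0.9998425.
1 − cos²(π/177) = sin²(π/177) ⇒ √(1−ρ_J²) = sin(π/177) = 0.0177482.
ω* = 2 / (1 + 0.0177482) = 2 / 1.0177482 ≈ 1.9651226.
and ρ(B_{ω*}) = 1.9651226 − 1 = 0.9651226.
Need (0.9651226)^m ≤ 10^(−5): m ≥ 5·ln10/|ln 0.9651226| = 11.5129/0.0355001 = 324.306 ⇒ m = 325.

m = 325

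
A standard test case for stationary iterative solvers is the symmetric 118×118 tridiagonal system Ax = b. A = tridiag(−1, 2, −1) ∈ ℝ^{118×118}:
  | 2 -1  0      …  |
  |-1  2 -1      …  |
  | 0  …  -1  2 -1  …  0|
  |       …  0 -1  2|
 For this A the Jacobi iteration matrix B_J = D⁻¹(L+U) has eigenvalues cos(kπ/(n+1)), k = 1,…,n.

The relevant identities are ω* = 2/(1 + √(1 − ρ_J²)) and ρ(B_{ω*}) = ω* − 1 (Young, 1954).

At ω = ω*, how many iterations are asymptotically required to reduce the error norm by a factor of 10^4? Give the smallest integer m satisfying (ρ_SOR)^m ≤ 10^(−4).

m = 175

n=118: λ(B_J) = 1 − λ(A)/2 = cos(kπ/119); k=1 gives ρ_J = 0.9996515.
√(1−ρ_J²) simplifies to sin(π/119) = 0.0263969.
Young: ω* = 2/(1+√(1−ρ_J²)) = 2/(1+0.0263969) = 2/1.0263969 = 1.9485640.
Hence ρ(B_{ω*}) = 1.9485640 − 1 = 0.9485640.
(0.9485640)^m ≤ 10^{−4}  ⇒  m·ln(0.9485640) ≤ −4·ln10  ⇒  m ≥ 174.418  ⇒  m = 175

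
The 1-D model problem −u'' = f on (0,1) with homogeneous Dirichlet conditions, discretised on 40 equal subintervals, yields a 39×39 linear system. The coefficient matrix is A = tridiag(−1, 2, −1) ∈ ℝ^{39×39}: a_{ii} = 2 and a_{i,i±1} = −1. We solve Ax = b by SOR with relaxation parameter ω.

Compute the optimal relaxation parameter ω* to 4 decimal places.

B_J for the 39×39 system has eigenvalues cos(kπ/40); ρ_J = cos(π/40) = 0.9969.
√(1−ρ_J²) simplifies to sin(π/40) = 0.07846.
[ω*] 2 ÷ (1 + 0.07846) = 2 ÷ 1.07846 = 1.8545.
ρ_SOR = ω* − 1 ≈ 0.8545.

ω* = 1.8545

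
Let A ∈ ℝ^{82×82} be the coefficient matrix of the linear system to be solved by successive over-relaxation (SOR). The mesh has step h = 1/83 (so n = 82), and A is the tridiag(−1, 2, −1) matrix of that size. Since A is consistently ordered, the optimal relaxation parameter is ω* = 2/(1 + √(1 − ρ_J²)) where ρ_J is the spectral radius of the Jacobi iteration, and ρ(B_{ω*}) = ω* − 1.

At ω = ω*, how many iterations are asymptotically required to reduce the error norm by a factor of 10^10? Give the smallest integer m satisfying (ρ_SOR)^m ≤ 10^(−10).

n=82: λ(B_J) = 1 − λ(A)/2 = cos(kπ/83); k=1 gives ρ_J = 0.9992838.
√(1−ρ_J²) = |sin(π/83)| = 0.0378415
ω* = 2/(1+0.0378415) = 1.9270765
ρ_SOR = ω* − 1 = 1.9270765 − 1 = 0.9270765.
For 10 digits: m = 10·ln10 / (−ln 0.9270765) = 23.0259/0.0757192 = 304.096; round up → m = 305.

m = 305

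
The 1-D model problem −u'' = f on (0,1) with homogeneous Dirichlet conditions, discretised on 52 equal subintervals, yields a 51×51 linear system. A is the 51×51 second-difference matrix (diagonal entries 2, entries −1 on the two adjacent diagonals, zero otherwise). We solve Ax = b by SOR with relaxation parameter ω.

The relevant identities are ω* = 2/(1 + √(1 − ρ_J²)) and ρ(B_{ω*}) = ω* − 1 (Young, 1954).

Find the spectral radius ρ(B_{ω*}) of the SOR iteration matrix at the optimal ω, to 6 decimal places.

B_J for the 51×51 system has eigenvalues cos(kπ/52); ρ_J = cos(π/52) = 0.998176.
1 − cos²(π/52) = sin²(π/52) ⇒ √(1−ρ_J²) = sin(π/52) = 0.0603785.
[ω*] 2 ÷ (1 + 0.0603785) = 2 ÷ 1.0603785 = 1.886119.
ρ_SOR = ω* − 1 ≈ 0.886119.

ρ_SOR = 0.886119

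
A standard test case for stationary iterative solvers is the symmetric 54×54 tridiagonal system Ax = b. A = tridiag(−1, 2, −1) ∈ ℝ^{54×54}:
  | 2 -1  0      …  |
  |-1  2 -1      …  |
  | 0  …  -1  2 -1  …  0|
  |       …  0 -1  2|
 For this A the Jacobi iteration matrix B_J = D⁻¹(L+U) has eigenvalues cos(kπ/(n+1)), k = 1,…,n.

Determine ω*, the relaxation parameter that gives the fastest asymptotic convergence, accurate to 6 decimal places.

ρ_J = max_k |cos(kπ/55)| = cos(π/55) = 0.998369
1 − cos²(π/55) = sin²(π/55) ⇒ √(1−ρ_J²) = sin(π/55) = 0.0570888.
Young: ω* = 2/(1+√(1−ρ_J²)) = 2/(1+0.0570888) = 2/1.0570888 = 1.891989.
At ω = 1.891989 every |λ(B_ω)| = ω−1, so ρ_SOR = 0.891989.

ω* = 1.891989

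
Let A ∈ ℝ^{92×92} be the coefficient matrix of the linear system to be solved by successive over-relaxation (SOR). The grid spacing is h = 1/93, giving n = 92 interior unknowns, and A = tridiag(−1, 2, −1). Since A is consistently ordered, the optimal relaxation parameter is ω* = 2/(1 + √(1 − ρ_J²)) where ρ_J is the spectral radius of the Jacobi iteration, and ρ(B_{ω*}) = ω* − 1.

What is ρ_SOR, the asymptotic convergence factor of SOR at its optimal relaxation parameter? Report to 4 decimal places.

spectrum of D⁻¹(L+U) = {cos(kπ/93) : 1≤k≤92}; ρ_J = cos(π/93) = 0.9994.
√(1−ρ_J²) = |sin(π/93)| = 0.03377
Young: ω* = 2/(1+√(1−ρ_J²)) = 2/(1+0.03377) = 2/1.03377 = 1.9347.
ρ(B_{ω*}) = ω*−1 = 0.9347

ρ_SOR = 0.9347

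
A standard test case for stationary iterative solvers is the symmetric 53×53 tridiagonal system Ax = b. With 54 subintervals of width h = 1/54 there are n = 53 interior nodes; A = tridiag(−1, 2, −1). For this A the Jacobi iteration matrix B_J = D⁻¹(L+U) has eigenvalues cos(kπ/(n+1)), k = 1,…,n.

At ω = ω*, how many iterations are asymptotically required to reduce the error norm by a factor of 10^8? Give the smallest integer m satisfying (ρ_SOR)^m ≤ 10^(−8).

n=53: λ(B_J) = 1 − λ(A)/2 = cos(kπ/54); k=1 gives ρ_J = 0.9983082.
√(1−ρ_J²) = |sin(π/54)| = 0.0581448
[ω*] 2 ÷ (1 + 0.0581448) = 2 ÷ 1.0581448 = 1.8901005.
ρ_SOR = ω* − 1 ≈ 0.8901005.
(0.8901005)^m ≤ 10^{−8}  ⇒  m·ln(0.8901005) ≤ −8·ln10  ⇒  m ≥ 158.225  ⇒  m = 159

m = 159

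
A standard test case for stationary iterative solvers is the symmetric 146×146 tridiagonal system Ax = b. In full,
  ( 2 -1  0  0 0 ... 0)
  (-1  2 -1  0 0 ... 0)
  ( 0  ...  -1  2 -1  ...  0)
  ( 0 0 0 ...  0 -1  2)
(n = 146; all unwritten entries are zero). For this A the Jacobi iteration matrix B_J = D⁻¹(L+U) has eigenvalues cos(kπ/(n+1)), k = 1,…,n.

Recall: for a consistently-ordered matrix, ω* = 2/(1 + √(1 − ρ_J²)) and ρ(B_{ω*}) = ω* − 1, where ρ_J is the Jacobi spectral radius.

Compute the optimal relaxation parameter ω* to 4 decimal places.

B_J for the 146×146 system has eigenvalues cos(kπ/147); ρ_J = cos(π/147) = 0.9998.
√(1−ρ_J²) = |sin(π/147)| = 0.02137
[ω*] 2 ÷ (1 + 0.02137) = 2 ÷ 1.02137 = 1.9582.
ρ_SOR = ω* − 1 = 1.9582 − 1 = 0.9582.

ω* = 1.9582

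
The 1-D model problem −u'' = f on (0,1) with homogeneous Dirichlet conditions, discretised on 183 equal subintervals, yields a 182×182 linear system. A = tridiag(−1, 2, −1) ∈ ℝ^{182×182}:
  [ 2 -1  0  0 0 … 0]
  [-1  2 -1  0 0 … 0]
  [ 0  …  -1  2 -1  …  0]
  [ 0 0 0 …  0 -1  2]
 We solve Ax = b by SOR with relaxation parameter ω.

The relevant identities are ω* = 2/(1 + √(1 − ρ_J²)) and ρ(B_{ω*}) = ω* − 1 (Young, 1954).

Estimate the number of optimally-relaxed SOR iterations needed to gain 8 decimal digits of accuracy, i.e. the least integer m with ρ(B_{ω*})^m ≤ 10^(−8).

ρ_J = max_k |cos(kπ/183)| = cos(π/183) = 0.9998526
√(1 − cos²(π/183)) = sin(π/183) ≈ 0.0171663.
Young: ω* = 2/(1+√(1−ρ_J²)) = 2/(1+0.0171663) = 2/1.0171663 = 1.9662468.
ρ_SOR = ω* − 1 = 1.9662468 − 1 = 0.9662468.
Need (0.9662468)^m ≤ 10^(−8): m ≥ 8·ln10/|ln 0.9662468| = 18.4207/0.034336 = 536.484 ⇒ m = 537.

m = 537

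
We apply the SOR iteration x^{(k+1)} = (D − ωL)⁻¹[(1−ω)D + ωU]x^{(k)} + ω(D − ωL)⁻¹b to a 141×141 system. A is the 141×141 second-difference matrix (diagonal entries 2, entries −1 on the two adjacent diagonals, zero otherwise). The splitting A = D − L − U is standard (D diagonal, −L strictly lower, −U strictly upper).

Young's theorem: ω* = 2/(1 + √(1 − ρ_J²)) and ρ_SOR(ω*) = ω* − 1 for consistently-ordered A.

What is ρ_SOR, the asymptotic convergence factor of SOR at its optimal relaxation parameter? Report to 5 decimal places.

B_J for the 141×141 system has eigenvalues cos(kπ/142); ρ_J = cos(π/142) = 0.99976.
√(1−ρ_J²) simplifies to sin(π/142) = 0.022122.
Young: ω* = 2/(1+√(1−ρ_J²)) = 2/(1+0.022122) = 2/1.022122 = 1.95671.
At ω = 1.95671 every |λ(B_ω)| = ω−1, so ρ_SOR = 0.95671.

ρ_SOR = 0.95671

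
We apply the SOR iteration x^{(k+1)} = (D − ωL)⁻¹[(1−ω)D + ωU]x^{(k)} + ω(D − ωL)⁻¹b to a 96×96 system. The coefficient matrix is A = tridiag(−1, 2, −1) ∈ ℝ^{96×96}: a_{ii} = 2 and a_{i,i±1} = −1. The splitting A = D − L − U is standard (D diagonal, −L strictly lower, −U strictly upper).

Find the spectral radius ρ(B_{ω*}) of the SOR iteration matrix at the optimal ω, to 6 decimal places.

ρ_SOR = 0.937268

With n=96, ρ(Jacobi) = cos(π/97) = 0.999476.
√(1−ρ_J²) = |sin(π/97)| = 0.0323819
Young: ω* = 2/(1+√(1−ρ_J²)) = 2/(1+0.0323819) = 2/1.0323819 = 1.937268.
ρ_SOR = ω* − 1 = 1.937268 − 1 = 0.937268.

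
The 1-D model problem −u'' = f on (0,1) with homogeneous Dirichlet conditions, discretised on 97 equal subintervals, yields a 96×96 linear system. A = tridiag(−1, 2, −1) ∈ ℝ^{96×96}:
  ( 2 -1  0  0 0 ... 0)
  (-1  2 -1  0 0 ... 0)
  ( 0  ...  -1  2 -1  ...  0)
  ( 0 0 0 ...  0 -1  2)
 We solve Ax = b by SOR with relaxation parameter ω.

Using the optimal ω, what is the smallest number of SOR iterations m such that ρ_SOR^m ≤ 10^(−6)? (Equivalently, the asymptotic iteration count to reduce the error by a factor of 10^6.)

m = 214

½·tridiag(1,0,1) at n=96: λ_k = cos(kπ/97); max |λ| at k=1 ⇒ ρ_J = cos(π/97) ≈ 0.9994756.
√(1−ρ_J²) simplifies to sin(π/97) = 0.0323819.
ω* = 2/(1+0.0323819) = 1.9372676
[ρ_SOR] ω* − 1 = 0.9372676.
6·ln10 = 13.8155; −ln(0.9372676) = 0.0647864; m = ⌈13.8155/0.0647864⌉ = ⌈213.247⌉ = 214.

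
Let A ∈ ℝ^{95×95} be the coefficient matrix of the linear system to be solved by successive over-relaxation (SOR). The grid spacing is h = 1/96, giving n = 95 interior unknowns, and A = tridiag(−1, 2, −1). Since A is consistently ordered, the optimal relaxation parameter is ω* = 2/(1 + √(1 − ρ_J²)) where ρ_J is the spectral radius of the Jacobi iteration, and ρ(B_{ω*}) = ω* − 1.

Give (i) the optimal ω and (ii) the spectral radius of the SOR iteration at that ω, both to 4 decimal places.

spectrum of D⁻¹(L+U) = {cos(kπ/96) : 1≤k≤95}; ρ_J = cos(π/96) = 0.9995.
root = sin(π/96) = 0.03272  (since 1−cos² = sin²).
ω* = 2 / (1 + 0.03272) = 2 / 1.03272 ≈ 1.9366.
[ρ_SOR] ω* − 1 = 0.9366.

ω* = 1.9366, ρ_SOR = 0.9366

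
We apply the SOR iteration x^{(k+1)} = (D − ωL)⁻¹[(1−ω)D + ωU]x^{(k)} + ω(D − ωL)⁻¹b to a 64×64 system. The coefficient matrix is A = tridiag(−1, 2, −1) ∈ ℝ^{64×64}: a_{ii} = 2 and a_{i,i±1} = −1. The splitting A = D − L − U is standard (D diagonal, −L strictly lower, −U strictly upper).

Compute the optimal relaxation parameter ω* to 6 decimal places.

spectrum of D⁻¹(L+U) = {cos(kπ/65) : 1≤k≤64}; ρ_J = cos(π/65) = 0.998832.
√(1−ρ_J²) simplifies to sin(π/65) = 0.0483134.
ω* = 2 / (1 + 0.0483134) = 2 / 1.0483134 ≈ 1.907826.
ρ_SOR = ω* − 1 = 1.907826 − 1 = 0.907826.

ω* = 1.907826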